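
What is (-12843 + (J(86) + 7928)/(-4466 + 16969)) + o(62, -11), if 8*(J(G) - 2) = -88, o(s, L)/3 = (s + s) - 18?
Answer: -156592156/12503 ≈ -12524.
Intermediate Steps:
o(s, L) = -54 + 6*s (o(s, L) = 3*((s + s) - 18) = 3*(2*s - 18) = 3*(-18 + 2*s) = -54 + 6*s)
J(G) = -9 (J(G) = 2 + (⅛)*(-88) = 2 - 11 = -9)
(-12843 + (J(86) + 7928)/(-4466 + 16969)) + o(62, -11) = (-12843 + (-9 + 7928)/(-4466 + 16969)) + (-54 + 6*62) = (-12843 + 7919/12503) + (-54 + 372) = (-12843 + 7919*(1/12503)) + 318 = (-12843 + 7919/12503) + 318 = -160568110/12503 + 318 = -156592156/12503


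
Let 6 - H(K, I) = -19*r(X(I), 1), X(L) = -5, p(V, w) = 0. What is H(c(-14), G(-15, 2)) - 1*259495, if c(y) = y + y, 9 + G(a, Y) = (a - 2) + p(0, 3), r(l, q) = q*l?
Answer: -259584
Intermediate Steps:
r(l, q) = l*q
G(a, Y) = -11 + a (G(a, Y) = -9 + ((a - 2) + 0) = -9 + ((-2 + a) + 0) = -9 + (-2 + a) = -11 + a)
c(y) = 2*y
H(K, I) = -89 (H(K, I) = 6 - (-19)*(-5*1) = 6 - (-19)*(-5) = 6 - 1*95 = 6 - 95 = -89)
H(c(-14), G(-15, 2)) - 1*259495 = -89 - 1*259495 = -89 - 259495 = -259584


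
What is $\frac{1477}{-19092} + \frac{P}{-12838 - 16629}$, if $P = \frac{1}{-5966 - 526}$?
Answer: $- \frac{1962150919}{25363160377} \approx -0.077362$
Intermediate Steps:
$P = - \frac{1}{6492}$ ($P = \frac{1}{-6492} = - \frac{1}{6492} \approx -0.00015404$)
$\frac{1477}{-19092} + \frac{P}{-12838 - 16629} = \frac{1477}{-19092} - \frac{1}{6492 \left(-12838 - 16629\right)} = 1477 \left(- \frac{1}{19092}\right) - \frac{1}{6492 \left(-29467\right)} = - \frac{1477}{19092} - - \frac{1}{191299764} = - \frac{1477}{19092} + \frac{1}{191299764} = - \frac{1962150919}{25363160377}$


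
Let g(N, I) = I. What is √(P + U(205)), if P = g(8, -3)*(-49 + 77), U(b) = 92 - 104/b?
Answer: 16*√1230/205 ≈ 2.7373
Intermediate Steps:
U(b) = 92 - 104/b
P = -84 (P = -3*(-49 + 77) = -3*28 = -84)
√(P + U(205)) = √(-84 + (92 - 104/205)) = √(-84 + 18756/205) = √(1536/205) = 16*√1230/205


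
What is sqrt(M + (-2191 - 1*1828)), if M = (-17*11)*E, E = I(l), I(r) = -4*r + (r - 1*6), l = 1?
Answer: 4*I*sqrt(146) ≈ 48.332*I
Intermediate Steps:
I(r) = -6 - 3*r (I(r) = -4*r + (r - 6) = -4*r + (-6 + r) = -6 - 3*r)
E = -9 (E = -6 - 3*1 = -6 - 3 = -9)
M = 1683 (M = -17*11*(-9) = -187*(-9) = 1683)
sqrt(M + (-2191 - 1*1828)) = sqrt(1683 + (-2191 - 1*1828)) = sqrt(1683 + (-2191 - 1828)) = sqrt(1683 - 4019) = sqrt(-2336) = 4*I*sqrt(146)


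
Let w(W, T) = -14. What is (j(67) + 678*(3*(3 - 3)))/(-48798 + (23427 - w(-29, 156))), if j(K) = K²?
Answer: -4489/25357 ≈ -0.17703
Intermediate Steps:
(j(67) + 678*(3*(3 - 3)))/(-48798 + (23427 - w(-29, 156))) = (67² + 678*(3*(3 - 3)))/(-48798 + (23427 - 1*(-14))) = (4489 + 678*(3*0))/(-48798 + (23427 + 14)) = (4489 + 678*0)/(-48798 + 23441) = (4489 + 0)/(-25357) = 4489*(-1/25357) = -4489/25357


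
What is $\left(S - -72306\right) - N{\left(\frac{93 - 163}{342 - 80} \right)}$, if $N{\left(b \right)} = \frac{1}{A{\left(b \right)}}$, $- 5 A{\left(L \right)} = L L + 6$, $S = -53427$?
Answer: $\frac{1967107694}{104191} \approx 18880.0$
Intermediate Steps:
$A{\left(L \right)} = - \frac{6}{5} - \frac{L^{2}}{5}$ ($A{\left(L \right)} = - \frac{L L + 6}{5} = - \frac{L^{2} + 6}{5} = - \frac{6 + L^{2}}{5} = - \frac{6}{5} - \frac{L^{2}}{5}$)
$N{\left(b \right)} = \frac{1}{- \frac{6}{5} - \frac{b^{2}}{5}}$
$\left(S - -72306\right) - N{\left(\frac{93 - 163}{342 - 80} \right)} = \left(-53427 - -72306\right) - - \frac{5}{6 + \left(\frac{93 - 163}{342 - 80}\right)^{2}} = \left(-53427 + 72306\right) - - \frac{5}{6 + \left(- \frac{70}{262}\right)^{2}} = 18879 - - \frac{5}{6 + \left(\left(-70\right) \frac{1}{262}\right)^{2}} = 18879 - - \frac{5}{6 + \left(- \frac{35}{131}\right)^{2}} = 18879 - - \frac{5}{6 + \frac{1225}{17161}} = 18879 - - \frac{5}{\frac{104191}{17161}} = 18879 - \left(-5\right) \frac{17161}{104191} = 18879 - - \frac{85805}{104191} = 18879 + \frac{85805}{104191} = \frac{1967107694}{104191}$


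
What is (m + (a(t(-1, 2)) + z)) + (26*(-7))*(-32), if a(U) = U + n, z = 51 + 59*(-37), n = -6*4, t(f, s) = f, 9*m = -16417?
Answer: 16586/9 ≈ 1842.9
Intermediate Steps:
m = -16417/9 (m = (⅑)*(-16417) = -16417/9 ≈ -1824.1)
n = -24
z = -2132 (z = 51 - 2183 = -2132)
a(U) = -24 + U (a(U) = U - 24 = -24 + U)
(m + (a(t(-1, 2)) + z)) + (26*(-7))*(-32) = (-16417/9 + ((-24 - 1) - 2132)) + (26*(-7))*(-32) = (-16417/9 + (-25 - 2132)) - 182*(-32) = (-16417/9 - 2157) + 5824 = -35830/9 + 5824 = 16586/9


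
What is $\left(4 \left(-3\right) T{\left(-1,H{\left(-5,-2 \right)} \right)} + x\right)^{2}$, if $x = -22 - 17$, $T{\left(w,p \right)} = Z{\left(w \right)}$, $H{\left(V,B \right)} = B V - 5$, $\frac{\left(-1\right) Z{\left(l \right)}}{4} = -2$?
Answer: $18225$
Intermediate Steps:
$Z{\left(l \right)} = 8$ ($Z{\left(l \right)} = \left(-4\right) \left(-2\right) = 8$)
$H{\left(V,B \right)} = -5 + B V$
$T{\left(w,p \right)} = 8$
$x = -39$
$\left(4 \left(-3\right) T{\left(-1,H{\left(-5,-2 \right)} \right)} + x\right)^{2} = \left(4 \left(-3\right) 8 - 39\right)^{2} = \left(\left(-12\right) 8 - 39\right)^{2} = \left(-96 - 39\right)^{2} = \left(-135\right)^{2} = 18225$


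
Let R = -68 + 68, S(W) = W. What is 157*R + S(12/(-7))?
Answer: -12/7 ≈ -1.7143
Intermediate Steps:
R = 0
157*R + S(12/(-7)) = 157*0 + 12/(-7) = 0 + 12*(-⅐) = 0 - 12/7 = -12/7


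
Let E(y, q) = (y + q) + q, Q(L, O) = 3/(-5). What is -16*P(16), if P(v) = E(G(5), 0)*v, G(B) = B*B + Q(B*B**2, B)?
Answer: -31232/5 ≈ -6246.4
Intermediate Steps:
Q(L, O) = -3/5 (Q(L, O) = 3*(-1/5) = -3/5)
G(B) = -3/5 + B**2 (G(B) = B*B - 3/5 = B**2 - 3/5 = -3/5 + B**2)
E(y, q) = y + 2*q (E(y, q) = (q + y) + q = y + 2*q)
P(v) = 122*v/5 (P(v) = ((-3/5 + 5**2) + 2*0)*v = ((-3/5 + 25) + 0)*v = (122/5 + 0)*v = 122*v/5)
-16*P(16) = -1952*16/5 = -16*1952/5 = -31232/5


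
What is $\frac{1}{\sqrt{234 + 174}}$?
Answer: $\frac{\sqrt{102}}{204} \approx 0.049507$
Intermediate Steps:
$\frac{1}{\sqrt{234 + 174}} = \frac{1}{\sqrt{408}} = \frac{1}{2 \sqrt{102}} = \frac{\sqrt{102}}{204}$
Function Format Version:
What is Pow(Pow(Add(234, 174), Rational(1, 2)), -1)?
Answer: Mul(Rational(1, 204), Pow(102, Rational(1, 2))) ≈ 0.049507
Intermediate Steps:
Pow(Pow(Add(234, 174), Rational(1, 2)), -1) = Pow(Pow(408, Rational(1, 2)), -1) = Pow(Mul(2, Pow(102, Rational(1, 2))), -1) = Mul(Rational(1, 204), Pow(102, Rational(1, 2)))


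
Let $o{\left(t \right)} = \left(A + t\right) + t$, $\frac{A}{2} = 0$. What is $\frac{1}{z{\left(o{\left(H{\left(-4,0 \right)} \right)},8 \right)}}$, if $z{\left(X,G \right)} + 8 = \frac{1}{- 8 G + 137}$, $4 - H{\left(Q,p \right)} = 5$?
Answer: $- \frac{73}{583} \approx -0.12521$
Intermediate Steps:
$A = 0$ ($A = 2 \cdot 0 = 0$)
$H{\left(Q,p \right)} = -1$ ($H{\left(Q,p \right)} = 4 - 5 = -1$)
$o{\left(t \right)} = 2 t$ ($o{\left(t \right)} = \left(0 + t\right) + t = t + t = 2 t$)
$z{\left(X,G \right)} = -8 + \frac{1}{137 - 8 G}$ ($z{\left(X,G \right)} = -8 + \frac{1}{- 8 G + 137} = -8 + \frac{1}{137 - 8 G}$)
$\frac{1}{z{\left(o{\left(H{\left(-4,0 \right)} \right)},8 \right)}} = \frac{1}{\frac{1}{-137 + 8 \cdot 8} \left(1095 - 512\right)} = \frac{1}{\frac{1}{-137 + 64} \left(1095 - 512\right)} = \frac{1}{\frac{1}{-73} \cdot 583} = \frac{1}{\left(- \frac{1}{73}\right) 583} = \frac{1}{- \frac{583}{73}} = - \frac{73}{583}$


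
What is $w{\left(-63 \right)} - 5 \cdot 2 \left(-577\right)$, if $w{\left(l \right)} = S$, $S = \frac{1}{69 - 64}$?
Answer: $\frac{28851}{5} \approx 5770.2$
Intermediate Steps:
$S = \frac{1}{5} \approx 0.2$
$w{\left(l \right)} = \frac{1}{5}$
$w{\left(-63 \right)} - 5 \cdot 2 \left(-577\right) = \frac{1}{5} - 5 \cdot 2 \left(-577\right) = \frac{1}{5} - 10 \left(-577\right) = \frac{1}{5} - -5770 = \frac{1}{5} + 5770 = \frac{28851}{5}$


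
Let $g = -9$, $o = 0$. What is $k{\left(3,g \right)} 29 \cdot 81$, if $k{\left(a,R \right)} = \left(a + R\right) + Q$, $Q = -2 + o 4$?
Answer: $-18792$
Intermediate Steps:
$Q = -2$ ($Q = -2 + 0 \cdot 4 = -2 + 0 = -2$)
$k{\left(a,R \right)} = -2 + R + a$ ($k{\left(a,R \right)} = \left(a + R\right) - 2 = \left(R + a\right) - 2 = -2 + R + a$)
$k{\left(3,g \right)} 29 \cdot 81 = \left(-2 - 9 + 3\right) 29 \cdot 81 = \left(-8\right) 29 \cdot 81 = \left(-232\right) 81 = -18792$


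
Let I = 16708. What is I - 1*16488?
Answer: 220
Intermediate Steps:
I - 1*16488 = 16708 - 1*16488 = 16708 - 16488 = 220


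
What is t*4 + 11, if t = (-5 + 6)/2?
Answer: 13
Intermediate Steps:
t = ½ (t = (½)*1 = ½ ≈ 0.50000)
t*4 + 11 = (½)*4 + 11 = 2 + 11 = 13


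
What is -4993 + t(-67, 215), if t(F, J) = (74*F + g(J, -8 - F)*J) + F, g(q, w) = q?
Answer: 36207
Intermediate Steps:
t(F, J) = J² + 75*F (t(F, J) = (74*F + J*J) + F = (74*F + J²) + F = (J² + 74*F) + F = J² + 75*F)
-4993 + t(-67, 215) = -4993 + (215² + 75*(-67)) = -4993 + (46225 - 5025) = -4993 + 41200 = 36207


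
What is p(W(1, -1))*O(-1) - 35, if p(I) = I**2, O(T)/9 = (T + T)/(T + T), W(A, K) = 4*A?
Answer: 109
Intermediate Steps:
O(T) = 9 (O(T) = 9*((T + T)/(T + T)) = 9*((2*T)/((2*T))) = 9*((2*T)*(1/(2*T))) = 9*1 = 9)
p(W(1, -1))*O(-1) - 35 = (4*1)**2*9 - 35 = 4**2*9 - 35 = 16*9 - 35 = 144 - 35 = 109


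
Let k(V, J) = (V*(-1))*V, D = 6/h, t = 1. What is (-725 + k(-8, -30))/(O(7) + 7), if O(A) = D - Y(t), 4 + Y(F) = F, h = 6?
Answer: -789/11 ≈ -71.727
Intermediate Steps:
Y(F) = -4 + F
D = 1 (D = 6/6 = 6*(⅙) = 1)
k(V, J) = -V² (k(V, J) = (-V)*V = -V²)
O(A) = 4 (O(A) = 1 - (-4 + 1) = 1 - 1*(-3) = 1 + 3 = 4)
(-725 + k(-8, -30))/(O(7) + 7) = (-725 - 1*(-8)²)/(4 + 7) = (-725 - 1*64)/11 = (-725 - 64)*(1/11) = -789*1/11 = -789/11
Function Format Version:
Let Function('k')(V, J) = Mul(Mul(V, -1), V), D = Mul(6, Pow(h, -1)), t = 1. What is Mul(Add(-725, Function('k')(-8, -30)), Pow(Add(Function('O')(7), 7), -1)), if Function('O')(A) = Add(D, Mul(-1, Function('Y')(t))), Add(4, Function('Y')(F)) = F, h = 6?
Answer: Rational(-789, 11) ≈ -71.727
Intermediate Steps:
Function('Y')(F) = Add(-4, F)
D = 1 (D = Mul(6, Pow(6, -1)) = Mul(6, Rational(1, 6)) = 1)
Function('k')(V, J) = Mul(-1, Pow(V, 2)) (Function('k')(V, J) = Mul(Mul(-1, V), V) = Mul(-1, Pow(V, 2)))
Function('O')(A) = 4 (Function('O')(A) = Add(1, Mul(-1, Add(-4, 1))) = Add(1, Mul(-1, -3)) = Add(1, 3) = 4)
Mul(Add(-725, Function('k')(-8, -30)), Pow(Add(Function('O')(7), 7), -1)) = Mul(Add(-725, Mul(-1, Pow(-8, 2))), Pow(Add(4, 7), -1)) = Mul(Add(-725, Mul(-1, 64)), Pow(11, -1)) = Mul(Add(-725, -64), Rational(1, 11)) = Mul(-789, Rational(1, 11)) = Rational(-789, 11)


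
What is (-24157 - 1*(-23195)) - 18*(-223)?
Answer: 3052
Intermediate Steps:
(-24157 - 1*(-23195)) - 18*(-223) = (-24157 + 23195) - 1*(-4014) = -962 + 4014 = 3052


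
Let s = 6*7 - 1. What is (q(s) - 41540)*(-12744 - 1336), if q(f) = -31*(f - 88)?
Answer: 564368640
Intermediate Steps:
s = 41 (s = 42 - 1 = 41)
q(f) = 2728 - 31*f (q(f) = -31*(-88 + f) = 2728 - 31*f)
(q(s) - 41540)*(-12744 - 1336) = ((2728 - 31*41) - 41540)*(-12744 - 1336) = ((2728 - 1271) - 41540)*(-14080) = (1457 - 41540)*(-14080) = -40083*(-14080) = 564368640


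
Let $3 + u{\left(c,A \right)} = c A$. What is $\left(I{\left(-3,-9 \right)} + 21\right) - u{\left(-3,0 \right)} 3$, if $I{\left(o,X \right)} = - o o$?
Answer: $108$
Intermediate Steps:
$u{\left(c,A \right)} = -3 + A c$ ($u{\left(c,A \right)} = -3 + c A = -3 + A c$)
$I{\left(o,X \right)} = - o^{2}$
$\left(I{\left(-3,-9 \right)} + 21\right) - u{\left(-3,0 \right)} 3 = \left(- \left(-3\right)^{2} + 21\right) - (-3 + 0 \left(-3\right)) 3 = \left(\left(-1\right) 9 + 21\right) - (-3 + 0) 3 = \left(-9 + 21\right) \left(-1\right) \left(-3\right) 3 = 12 \cdot 3 \cdot 3 = 12 \cdot 9 = 108$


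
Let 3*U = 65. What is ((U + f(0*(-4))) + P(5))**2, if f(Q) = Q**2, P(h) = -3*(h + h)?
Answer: 625/9 ≈ 69.444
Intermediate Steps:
U = 65/3 (U = (1/3)*65 = 65/3 ≈ 21.667)
P(h) = -6*h
((U + f(0*(-4))) + P(5))**2 = ((65/3 + (0*(-4))**2) - 6*5)**2 = ((65/3 + 0**2) - 30)**2 = ((65/3 + 0) - 30)**2 = (65/3 - 30)**2 = (-25/3)**2 = 625/9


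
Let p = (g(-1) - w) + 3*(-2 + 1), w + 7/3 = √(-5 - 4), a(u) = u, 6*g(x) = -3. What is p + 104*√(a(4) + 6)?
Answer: -7/6 - 3*I + 104*√10 ≈ 327.71 - 3.0*I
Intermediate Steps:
g(x) = -½ (g(x) = (⅙)*(-3) = -½)
w = -7/3 + 3*I (w = -7/3 + √(-5 - 4) = -7/3 + √(-9) = -7/3 + 3*I ≈ -2.3333 + 3.0*I)
p = -7/6 - 3*I (p = (-½ - (-7/3 + 3*I)) + 3*(-2 + 1) = (-½ + (7/3 - 3*I)) + 3*(-1) = (11/6 - 3*I) - 3 = -7/6 - 3*I ≈ -1.1667 - 3.0*I)
p + 104*√(a(4) + 6) = (-7/6 - 3*I) + 104*√(4 + 6) = (-7/6 - 3*I) + 104*√10 = -7/6 - 3*I + 104*√10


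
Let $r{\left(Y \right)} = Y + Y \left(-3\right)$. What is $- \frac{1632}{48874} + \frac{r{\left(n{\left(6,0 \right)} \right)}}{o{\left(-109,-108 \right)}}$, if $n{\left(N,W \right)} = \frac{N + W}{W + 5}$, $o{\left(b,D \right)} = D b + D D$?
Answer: $- \frac{1141811}{34089615} \approx -0.033494$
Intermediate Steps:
$o{\left(b,D \right)} = D^{2} + D b$ ($o{\left(b,D \right)} = D b + D^{2} = D^{2} + D b$)
$n{\left(N,W \right)} = \frac{N + W}{5 + W}$
$r{\left(Y \right)} = - 2 Y$ ($r{\left(Y \right)} = Y - 3 Y = - 2 Y$)
$- \frac{1632}{48874} + \frac{r{\left(n{\left(6,0 \right)} \right)}}{o{\left(-109,-108 \right)}} = - \frac{1632}{48874} + \frac{\left(-2\right) \frac{6 + 0}{5 + 0}}{\left(-108\right) \left(-108 - 109\right)} = \left(-1632\right) \frac{1}{48874} + \frac{\left(-2\right) \frac{1}{5} \cdot 6}{\left(-108\right) \left(-217\right)} = - \frac{816}{24437} + \frac{\left(-2\right) \frac{1}{5} \cdot 6}{23436} = - \frac{816}{24437} + \left(-2\right) \frac{6}{5} \cdot \frac{1}{23436} = - \frac{816}{24437} - \frac{1}{9765} = - \frac{1141811}{34089615}$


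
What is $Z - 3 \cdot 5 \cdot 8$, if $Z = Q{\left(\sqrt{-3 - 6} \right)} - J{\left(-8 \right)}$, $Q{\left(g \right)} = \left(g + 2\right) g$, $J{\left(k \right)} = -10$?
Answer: $-119 + 6 i \approx -119.0 + 6.0 i$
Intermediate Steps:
$Q{\left(g \right)} = g \left(2 + g\right)$ ($Q{\left(g \right)} = \left(2 + g\right) g = g \left(2 + g\right)$)
$Z = 10 + 3 i \left(2 + 3 i\right)$ ($Z = \sqrt{-3 - 6} \left(2 + \sqrt{-3 - 6}\right) - -10 = \sqrt{-9} \left(2 + \sqrt{-9}\right) + 10 = 3 i \left(2 + 3 i\right) + 10 = 10 + 3 i \left(2 + 3 i\right) \approx 1.0 + 6.0 i$)
$Z - 3 \cdot 5 \cdot 8 = \left(1 + 6 i\right) - 3 \cdot 5 \cdot 8 = \left(1 + 6 i\right) - 15 \cdot 8 = \left(1 + 6 i\right) - 120 = -119 + 6 i$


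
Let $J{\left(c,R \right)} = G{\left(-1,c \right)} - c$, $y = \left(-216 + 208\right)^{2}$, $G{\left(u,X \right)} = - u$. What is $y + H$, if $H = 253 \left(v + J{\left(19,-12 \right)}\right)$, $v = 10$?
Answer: $-1960$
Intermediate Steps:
$y = 64$ ($y = \left(-8\right)^{2} = 64$)
$J{\left(c,R \right)} = 1 - c$ ($J{\left(c,R \right)} = \left(-1\right) \left(-1\right) - c = 1 - c$)
$H = -2024$ ($H = 253 \left(10 + \left(1 - 19\right)\right) = 253 \left(10 - 18\right) = 253 \left(-8\right) = -2024$)
$y + H = 64 - 2024 = -1960$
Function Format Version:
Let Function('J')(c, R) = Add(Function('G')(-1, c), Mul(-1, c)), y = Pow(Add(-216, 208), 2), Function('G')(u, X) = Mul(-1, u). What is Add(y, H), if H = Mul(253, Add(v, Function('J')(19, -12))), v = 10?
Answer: -1960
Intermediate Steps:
y = 64 (y = Pow(-8, 2) = 64)
Function('J')(c, R) = Add(1, Mul(-1, c)) (Function('J')(c, R) = Add(Mul(-1, -1), Mul(-1, c)) = Add(1, Mul(-1, c)))
H = -2024 (H = Mul(253, Add(10, Add(1, Mul(-1, 19)))) = Mul(253, Add(10, Add(1, -19))) = Mul(253, Add(10, -18)) = Mul(253, -8) = -2024)
Add(y, H) = Add(64, -2024) = -1960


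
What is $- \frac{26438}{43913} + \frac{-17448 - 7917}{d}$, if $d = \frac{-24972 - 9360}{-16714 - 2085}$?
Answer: $- \frac{6980078274057}{502540372} \approx -13890.0$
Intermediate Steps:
$d = \frac{34332}{18799}$ ($d = - \frac{34332}{-18799} = \left(-34332\right) \left(- \frac{1}{18799}\right) = \frac{34332}{18799} \approx 1.8263$)
$- \frac{26438}{43913} + \frac{-17448 - 7917}{d} = - \frac{26438}{43913} + \frac{-17448 - 7917}{\frac{34332}{18799}} = \left(-26438\right) \frac{1}{43913} + \left(-17448 - 7917\right) \frac{18799}{34332} = - \frac{26438}{43913} - \frac{158945545}{11444} = - \frac{6980078274057}{502540372}$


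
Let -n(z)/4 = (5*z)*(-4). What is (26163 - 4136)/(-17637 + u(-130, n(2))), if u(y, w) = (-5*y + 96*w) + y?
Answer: -22027/1757 ≈ -12.537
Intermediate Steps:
n(z) = 80*z (n(z) = -4*5*z*(-4) = -(-80)*z = 80*z)
u(y, w) = -4*y + 96*w
(26163 - 4136)/(-17637 + u(-130, n(2))) = (26163 - 4136)/(-17637 + (-4*(-130) + 96*(80*2))) = 22027/(-17637 + (520 + 96*160)) = 22027/(-17637 + (520 + 15360)) = 22027/(-17637 + 15880) = 22027/(-1757) = 22027*(-1/1757) = -22027/1757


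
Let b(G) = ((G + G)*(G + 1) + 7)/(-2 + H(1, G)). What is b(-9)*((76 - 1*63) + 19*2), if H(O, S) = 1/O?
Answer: -7701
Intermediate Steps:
b(G) = -7 - 2*G*(1 + G) (b(G) = ((G + G)*(G + 1) + 7)/(-2 + 1/1) = ((2*G)*(1 + G) + 7)/(-2 + 1) = (2*G*(1 + G) + 7)/(-1) = (7 + 2*G*(1 + G))*(-1) = -7 - 2*G*(1 + G))
b(-9)*((76 - 1*63) + 19*2) = (-7 - 2*(-9) - 2*(-9)²)*((76 - 1*63) + 19*2) = (-7 + 18 - 2*81)*((76 - 63) + 38) = (-7 + 18 - 162)*(13 + 38) = -151*51 = -7701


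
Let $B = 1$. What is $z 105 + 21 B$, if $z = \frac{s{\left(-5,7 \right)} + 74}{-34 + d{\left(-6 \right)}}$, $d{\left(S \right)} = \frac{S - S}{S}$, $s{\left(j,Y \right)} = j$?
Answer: $- \frac{6531}{34} \approx -192.09$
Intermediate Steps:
$d{\left(S \right)} = 0$ ($d{\left(S \right)} = \frac{0}{S} = 0$)
$z = - \frac{69}{34}$ ($z = \frac{-5 + 74}{-34 + 0} = \frac{69}{-34} = 69 \left(- \frac{1}{34}\right) = - \frac{69}{34} \approx -2.0294$)
$z 105 + 21 B = \left(- \frac{69}{34}\right) 105 + 21 \cdot 1 = - \frac{7245}{34} + 21 = - \frac{6531}{34}$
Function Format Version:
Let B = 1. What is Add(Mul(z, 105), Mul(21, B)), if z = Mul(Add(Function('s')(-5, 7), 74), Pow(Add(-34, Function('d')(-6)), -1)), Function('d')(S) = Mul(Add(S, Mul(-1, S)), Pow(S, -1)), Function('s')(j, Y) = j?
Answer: Rational(-6531, 34) ≈ -192.09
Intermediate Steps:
Function('d')(S) = 0 (Function('d')(S) = Mul(0, Pow(S, -1)) = 0)
z = Rational(-69, 34) (z = Mul(Add(-5, 74), Pow(Add(-34, 0), -1)) = Mul(69, Pow(-34, -1)) = Mul(69, Rational(-1, 34)) = Rational(-69, 34) ≈ -2.0294)
Add(Mul(z, 105), Mul(21, B)) = Add(Mul(Rational(-69, 34), 105), Mul(21, 1)) = Add(Rational(-7245, 34), 21) = Rational(-6531, 34)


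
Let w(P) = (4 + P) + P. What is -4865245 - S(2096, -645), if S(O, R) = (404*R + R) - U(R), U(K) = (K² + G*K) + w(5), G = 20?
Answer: -4200881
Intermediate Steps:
w(P) = 4 + 2*P
U(K) = 14 + K² + 20*K (U(K) = (K² + 20*K) + (4 + 2*5) = (K² + 20*K) + (4 + 10) = (K² + 20*K) + 14 = 14 + K² + 20*K)
S(O, R) = -14 - R² + 385*R (S(O, R) = (404*R + R) - (14 + R² + 20*R) = 405*R + (-14 - R² - 20*R) = -14 - R² + 385*R)
-4865245 - S(2096, -645) = -4865245 - (-14 - 1*(-645)² + 385*(-645)) = -4865245 - (-14 - 1*416025 - 248325) = -4865245 - (-14 - 416025 - 248325) = -4865245 - 1*(-664364) = -4865245 + 664364 = -4200881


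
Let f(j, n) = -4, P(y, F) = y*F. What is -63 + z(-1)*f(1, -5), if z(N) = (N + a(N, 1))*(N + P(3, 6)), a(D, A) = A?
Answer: -63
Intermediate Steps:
P(y, F) = F*y
z(N) = (1 + N)*(18 + N) (z(N) = (N + 1)*(N + 6*3) = (1 + N)*(N + 18) = (1 + N)*(18 + N))
-63 + z(-1)*f(1, -5) = -63 + (18 + (-1)² + 19*(-1))*(-4) = -63 + (18 + 1 - 19)*(-4) = -63 + 0*(-4) = -63 + 0 = -63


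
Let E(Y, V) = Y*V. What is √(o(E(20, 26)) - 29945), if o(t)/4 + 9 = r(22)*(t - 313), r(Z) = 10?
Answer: I*√21701 ≈ 147.31*I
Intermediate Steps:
E(Y, V) = V*Y
o(t) = -12556 + 40*t (o(t) = -36 + 4*(10*(t - 313)) = -36 + 4*(10*(-313 + t)) = -36 + 4*(-3130 + 10*t) = -36 + (-12520 + 40*t) = -12556 + 40*t)
√(o(E(20, 26)) - 29945) = √((-12556 + 40*(26*20)) - 29945) = √((-12556 + 40*520) - 29945) = √((-12556 + 20800) - 29945) = √(8244 - 29945) = √(-21701) = I*√21701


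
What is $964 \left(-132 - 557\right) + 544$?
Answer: $-663652$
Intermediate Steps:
$964 \left(-132 - 557\right) + 544 = 964 \left(-689\right) + 544 = -664196 + 544 = -663652$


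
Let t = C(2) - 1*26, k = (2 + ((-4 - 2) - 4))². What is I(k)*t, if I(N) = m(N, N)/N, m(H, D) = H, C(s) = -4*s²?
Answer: -42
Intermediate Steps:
k = 64 (k = (2 + (-6 - 4))² = (2 - 10)² = (-8)² = 64)
t = -42 (t = -4*2² - 1*26 = -4*4 - 26 = -16 - 26 = -42)
I(N) = 1 (I(N) = N/N = 1)
I(k)*t = 1*(-42) = -42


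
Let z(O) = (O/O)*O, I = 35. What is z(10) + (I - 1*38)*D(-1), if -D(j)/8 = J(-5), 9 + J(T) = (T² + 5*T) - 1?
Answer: -230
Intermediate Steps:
J(T) = -10 + T² + 5*T (J(T) = -9 + ((T² + 5*T) - 1) = -9 + (-1 + T² + 5*T) = -10 + T² + 5*T)
z(O) = O (z(O) = 1*O = O)
D(j) = 80 (D(j) = -8*(-10 + (-5)² + 5*(-5)) = -8*(-10 + 25 - 25) = -8*(-10) = 80)
z(10) + (I - 1*38)*D(-1) = 10 + (35 - 1*38)*80 = 10 + (35 - 38)*80 = 10 - 3*80 = 10 - 240 = -230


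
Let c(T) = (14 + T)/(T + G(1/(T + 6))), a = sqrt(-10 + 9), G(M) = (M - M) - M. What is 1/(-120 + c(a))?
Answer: -4846/594329 + 538*I/594329 ≈ -0.0081537 + 0.00090522*I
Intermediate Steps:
G(M) = -M (G(M) = 0 - M = -M)
a = I (a = sqrt(-1) = I ≈ 1.0*I)
c(T) = (14 + T)/(T - 1/(6 + T)) (c(T) = (14 + T)/(T - 1/(T + 6)) = (14 + T)/(T - 1/(6 + T)))
1/(-120 + c(a)) = 1/(-120 + (6 + I)*(14 + I)/(-1 + I*(6 + I)))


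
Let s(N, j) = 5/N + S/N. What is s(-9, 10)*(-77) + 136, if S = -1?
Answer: 1532/9 ≈ 170.22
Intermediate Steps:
s(N, j) = 4/N (s(N, j) = 5/N - 1/N = 4/N)
s(-9, 10)*(-77) + 136 = (4/(-9))*(-77) + 136 = (4*(-⅑))*(-77) + 136 = -4/9*(-77) + 136 = 308/9 + 136 = 1532/9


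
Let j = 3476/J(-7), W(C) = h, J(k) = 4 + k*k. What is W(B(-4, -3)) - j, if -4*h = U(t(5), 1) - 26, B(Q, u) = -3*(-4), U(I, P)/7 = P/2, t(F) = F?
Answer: -25423/424 ≈ -59.960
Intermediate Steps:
U(I, P) = 7*P/2 (U(I, P) = 7*(P/2) = 7*P/2)
B(Q, u) = 12
h = 45/8 (h = -((7/2)*1 - 26)/4 = -(7/2 - 26)/4 = -¼*(-45/2) = 45/8 ≈ 5.6250)
J(k) = 4 + k²
W(C) = 45/8
j = 3476/53 (j = 3476/(4 + (-7)²) = 3476/(4 + 49) = 3476/53 ≈ 65.585)
W(B(-4, -3)) - j = 45/8 - 1*3476/53 = 45/8 - 3476/53 = -25423/424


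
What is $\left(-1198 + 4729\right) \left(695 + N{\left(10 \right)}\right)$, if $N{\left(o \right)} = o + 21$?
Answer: $2563506$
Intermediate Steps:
$N{\left(o \right)} = 21 + o$
$\left(-1198 + 4729\right) \left(695 + N{\left(10 \right)}\right) = \left(-1198 + 4729\right) \left(695 + \left(21 + 10\right)\right) = 3531 \left(695 + 31\right) = 3531 \cdot 726 = 2563506$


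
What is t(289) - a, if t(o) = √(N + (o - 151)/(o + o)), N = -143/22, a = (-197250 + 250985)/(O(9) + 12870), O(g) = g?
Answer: -53735/12879 + I*√7238/34 ≈ -4.1723 + 2.5022*I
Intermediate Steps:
a = 53735/12879 (a = (-197250 + 250985)/(9 + 12870) = 53735/12879 ≈ 4.1723)
N = -13/2 (N = -143*1/22 = -13/2 ≈ -6.5000)
t(o) = √(-13/2 + (-151 + o)/(2*o)) (t(o) = √(-13/2 + (o - 151)/(o + o)) = √(-13/2 + (-151 + o)/((2*o))) = √(-13/2 + (-151 + o)*(1/(2*o))) = √(-13/2 + (-151 + o)/(2*o)))
t(289) - a = √(-24 - 302/289)/2 - 1*53735/12879 = √(-24 - 302*1/289)/2 - 53735/12879 = √(-24 - 302/289)/2 - 53735/12879 = √(-7238/289)/2 - 53735/12879 = (I*√7238/17)/2 - 53735/12879 = I*√7238/34 - 53735/12879 = -53735/12879 + I*√7238/34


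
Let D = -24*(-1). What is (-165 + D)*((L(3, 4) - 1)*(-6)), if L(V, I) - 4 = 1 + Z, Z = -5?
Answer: -846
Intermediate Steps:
L(V, I) = 0 (L(V, I) = 4 + (1 - 5) = 4 - 4 = 0)
D = 24
(-165 + D)*((L(3, 4) - 1)*(-6)) = (-165 + 24)*((0 - 1)*(-6)) = -(-141)*(-6) = -141*6 = -846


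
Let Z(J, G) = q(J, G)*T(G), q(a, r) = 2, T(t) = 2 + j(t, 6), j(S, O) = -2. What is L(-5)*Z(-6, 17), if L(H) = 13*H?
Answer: 0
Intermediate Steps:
T(t) = 0 (T(t) = 2 - 2 = 0)
Z(J, G) = 0 (Z(J, G) = 2*0 = 0)
L(-5)*Z(-6, 17) = (13*(-5))*0 = -65*0 = 0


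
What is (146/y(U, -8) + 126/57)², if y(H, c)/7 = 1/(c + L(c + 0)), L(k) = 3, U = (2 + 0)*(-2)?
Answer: 184307776/17689 ≈ 10419.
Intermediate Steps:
U = -4 (U = 2*(-2) = -4)
y(H, c) = 7/(3 + c) (y(H, c) = 7/(c + 3) = 7/(3 + c))
(146/y(U, -8) + 126/57)² = (146/((7/(3 - 8))) + 126/57)² = (146/((7/(-5))) + 126*(1/57))² = (146/((7*(-⅕))) + 42/19)² = (146/(-7/5) + 42/19)² = (146*(-5/7) + 42/19)² = (-730/7 + 42/19)² = (-13576/133)² = 184307776/17689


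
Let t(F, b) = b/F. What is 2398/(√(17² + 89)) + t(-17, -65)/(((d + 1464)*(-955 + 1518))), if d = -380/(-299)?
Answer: 19435/4193208236 + 1199*√42/63 ≈ 123.34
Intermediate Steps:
d = 380/299 (d = -380*(-1/299) = 380/299 ≈ 1.2709)
2398/(√(17² + 89)) + t(-17, -65)/(((d + 1464)*(-955 + 1518))) = 2398/(√(17² + 89)) + (-65/(-17))/(((380/299 + 1464)*(-955 + 1518))) = 2398/(√(289 + 89)) + (-65*(-1/17))/(((438116/299)*563)) = 2398/(√378) + 65/(17*(246659308/299)) = 2398/((3*√42)) + (65/17)*(299/246659308) = 2398*(√42/126) + 19435/4193208236 = 1199*√42/63 + 19435/4193208236 = 19435/4193208236 + 1199*√42/63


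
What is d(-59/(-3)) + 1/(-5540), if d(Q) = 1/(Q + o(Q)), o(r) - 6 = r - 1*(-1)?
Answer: 16481/770060 ≈ 0.021402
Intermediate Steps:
o(r) = 7 + r (o(r) = 6 + (r - 1*(-1)) = 6 + (r + 1) = 6 + (1 + r) = 7 + r)
d(Q) = 1/(7 + 2*Q) (d(Q) = 1/(Q + (7 + Q)) = 1/(7 + 2*Q))
d(-59/(-3)) + 1/(-5540) = 1/(7 + 2*(-59/(-3))) + 1/(-5540) = 1/(7 + 2*(-⅓*(-59))) - 1/5540 = 1/(7 + 2*(59/3)) - 1/5540 = 1/(7 + 118/3) - 1/5540 = 1/(139/3) - 1/5540 = 3/139 - 1/5540 = 16481/770060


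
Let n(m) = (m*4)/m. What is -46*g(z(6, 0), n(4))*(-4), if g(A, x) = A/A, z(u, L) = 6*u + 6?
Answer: 184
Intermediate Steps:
z(u, L) = 6 + 6*u
n(m) = 4 (n(m) = (4*m)/m = 4)
g(A, x) = 1
-46*g(z(6, 0), n(4))*(-4) = -46*(-4) = 184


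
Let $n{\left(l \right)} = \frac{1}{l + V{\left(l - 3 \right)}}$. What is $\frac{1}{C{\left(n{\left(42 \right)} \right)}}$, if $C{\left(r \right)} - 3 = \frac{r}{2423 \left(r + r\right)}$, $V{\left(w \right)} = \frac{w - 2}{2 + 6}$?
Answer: $\frac{4846}{14539} \approx 0.33331$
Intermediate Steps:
$V{\left(w \right)} = - \frac{1}{4} + \frac{w}{8}$ ($V{\left(w \right)} = \frac{-2 + w}{8} = \left(-2 + w\right) \frac{1}{8} = - \frac{1}{4} + \frac{w}{8}$)
$n{\left(l \right)} = \frac{1}{- \frac{5}{8} + \frac{9 l}{8}}$ ($n{\left(l \right)} = \frac{1}{l + \left(- \frac{1}{4} + \frac{l - 3}{8}\right)} = \frac{1}{l + \left(- \frac{1}{4} + \frac{-3 + l}{8}\right)} = \frac{1}{l + \left(- \frac{1}{4} + \left(- \frac{3}{8} + \frac{l}{8}\right)\right)} = \frac{1}{l + \left(- \frac{5}{8} + \frac{l}{8}\right)} = \frac{1}{- \frac{5}{8} + \frac{9 l}{8}}$)
$C{\left(r \right)} = \frac{14539}{4846}$ ($C{\left(r \right)} = 3 + \frac{r}{2423 \left(r + r\right)} = 3 + \frac{r}{2423 \cdot 2 r} = 3 + \frac{r}{4846 r} = 3 + r \frac{1}{4846 r} = 3 + \frac{1}{4846} = \frac{14539}{4846}$)
$\frac{1}{C{\left(n{\left(42 \right)} \right)}} = \frac{1}{\frac{14539}{4846}} = \frac{4846}{14539}$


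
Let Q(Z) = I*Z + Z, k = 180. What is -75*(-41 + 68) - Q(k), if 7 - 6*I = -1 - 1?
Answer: -2475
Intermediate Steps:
I = 3/2 (I = 7/6 - (-1 - 1)/6 = 7/6 - ⅙*(-2) = 7/6 + ⅓ = 3/2 ≈ 1.5000)
Q(Z) = 5*Z/2 (Q(Z) = 3*Z/2 + Z = 5*Z/2)
-75*(-41 + 68) - Q(k) = -75*(-41 + 68) - 5*180/2 = -75*27 - 1*450 = -2025 - 450 = -2475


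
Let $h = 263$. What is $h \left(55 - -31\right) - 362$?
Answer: $22256$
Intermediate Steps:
$h \left(55 - -31\right) - 362 = 263 \left(55 - -31\right) - 362 = 263 \left(55 + 31\right) - 362 = 263 \cdot 86 - 362 = 22618 - 362 = 22256$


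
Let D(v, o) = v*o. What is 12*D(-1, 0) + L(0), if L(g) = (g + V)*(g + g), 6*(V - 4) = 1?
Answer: 0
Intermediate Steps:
V = 25/6 (V = 4 + (⅙)*1 = 4 + ⅙ = 25/6 ≈ 4.1667)
D(v, o) = o*v
L(g) = 2*g*(25/6 + g) (L(g) = (g + 25/6)*(g + g) = (25/6 + g)*(2*g) = 2*g*(25/6 + g))
12*D(-1, 0) + L(0) = 12*(0*(-1)) + (⅓)*0*(25 + 6*0) = 12*0 + (⅓)*0*(25 + 0) = 0 + (⅓)*0*25 = 0 + 0 = 0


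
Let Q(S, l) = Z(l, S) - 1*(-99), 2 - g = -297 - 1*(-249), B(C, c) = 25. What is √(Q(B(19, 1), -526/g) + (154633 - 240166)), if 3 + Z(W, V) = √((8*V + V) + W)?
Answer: √(-2135925 + 5*√5362)/5 ≈ 292.27*I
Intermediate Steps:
Z(W, V) = -3 + √(W + 9*V) (Z(W, V) = -3 + √((8*V + V) + W) = -3 + √(9*V + W) = -3 + √(W + 9*V))
g = 50 (g = 2 - (-297 - 1*(-249)) = 2 - (-297 + 249) = 2 - 1*(-48) = 2 + 48 = 50)
Q(S, l) = 96 + √(l + 9*S) (Q(S, l) = (-3 + √(l + 9*S)) - 1*(-99) = (-3 + √(l + 9*S)) + 99 = 96 + √(l + 9*S))
√(Q(B(19, 1), -526/g) + (154633 - 240166)) = √((96 + √(-526/50 + 9*25)) + (154633 - 240166)) = √((96 + √(-526*1/50 + 225)) - 85533) = √((96 + √(-263/25 + 225)) - 85533) = √((96 + √(5362/25)) - 85533) = √((96 + √5362/5) - 85533) = √(-85437 + √5362/5)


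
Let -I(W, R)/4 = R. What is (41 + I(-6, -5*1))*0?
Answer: 0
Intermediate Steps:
I(W, R) = -4*R
(41 + I(-6, -5*1))*0 = (41 - (-20))*0 = (41 - 4*(-5))*0 = (41 + 20)*0 = 61*0 = 0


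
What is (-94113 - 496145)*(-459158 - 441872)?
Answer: 531840165740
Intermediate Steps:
(-94113 - 496145)*(-459158 - 441872) = -590258*(-901030) = 531840165740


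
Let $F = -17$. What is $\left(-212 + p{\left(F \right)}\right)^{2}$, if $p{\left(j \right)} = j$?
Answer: $52441$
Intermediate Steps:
$\left(-212 + p{\left(F \right)}\right)^{2} = \left(-212 - 17\right)^{2} = \left(-229\right)^{2} = 52441$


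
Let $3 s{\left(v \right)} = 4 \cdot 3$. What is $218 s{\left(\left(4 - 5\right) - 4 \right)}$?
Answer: $872$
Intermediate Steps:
$s{\left(v \right)} = 4$ ($s{\left(v \right)} = \frac{4 \cdot 3}{3} = \frac{1}{3} \cdot 12 = 4$)
$218 s{\left(\left(4 - 5\right) - 4 \right)} = 218 \cdot 4 = 872$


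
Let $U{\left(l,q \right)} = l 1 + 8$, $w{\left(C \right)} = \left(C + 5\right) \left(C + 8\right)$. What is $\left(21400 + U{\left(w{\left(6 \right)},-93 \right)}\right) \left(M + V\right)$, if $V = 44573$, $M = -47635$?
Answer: $-66022844$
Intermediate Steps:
$w{\left(C \right)} = \left(5 + C\right) \left(8 + C\right)$
$U{\left(l,q \right)} = 8 + l$ ($U{\left(l,q \right)} = l + 8 = 8 + l$)
$\left(21400 + U{\left(w{\left(6 \right)},-93 \right)}\right) \left(M + V\right) = \left(21400 + \left(8 + \left(40 + 6^{2} + 13 \cdot 6\right)\right)\right) \left(-47635 + 44573\right) = \left(21400 + \left(8 + \left(40 + 36 + 78\right)\right)\right) \left(-3062\right) = \left(21400 + \left(8 + 154\right)\right) \left(-3062\right) = \left(21400 + 162\right) \left(-3062\right) = 21562 \left(-3062\right) = -66022844$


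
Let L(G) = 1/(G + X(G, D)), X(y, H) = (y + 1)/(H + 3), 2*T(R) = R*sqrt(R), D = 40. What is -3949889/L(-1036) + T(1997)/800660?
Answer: 180047790287/43 + 1997*sqrt(1997)/1601320 ≈ 4.1872e+9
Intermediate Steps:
T(R) = R**(3/2)/2 (T(R) = (R*sqrt(R))/2 = R**(3/2)/2)
X(y, H) = (1 + y)/(3 + H)
L(G) = 1/(1/43 + 44*G/43) (L(G) = 1/(G + (1 + G)/(3 + 40)) = 1/(G + (1 + G)/43) = 1/(G + (1/43 + G/43)) = 1/(1/43 + 44*G/43))
-3949889/L(-1036) + T(1997)/800660 = -3949889/(43/(1 + 44*(-1036))) + (1997**(3/2)/2)/800660 = -3949889/(43/(1 - 45584)) + ((1997*sqrt(1997))/2)*(1/800660) = -3949889/(43/(-45583)) + (1997*sqrt(1997)/2)*(1/800660) = -3949889/(43*(-1/45583)) + 1997*sqrt(1997)/1601320 = -3949889/(-43/45583) + 1997*sqrt(1997)/1601320 = -3949889*(-45583/43) + 1997*sqrt(1997)/1601320 = 180047790287/43 + 1997*sqrt(1997)/1601320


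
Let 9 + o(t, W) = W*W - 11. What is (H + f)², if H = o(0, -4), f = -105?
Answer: 11881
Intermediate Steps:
o(t, W) = -20 + W² (o(t, W) = -9 + (W*W - 11) = -9 + (W² - 11) = -9 + (-11 + W²) = -20 + W²)
H = -4 (H = -20 + (-4)² = -20 + 16 = -4)
(H + f)² = (-4 - 105)² = (-109)² = 11881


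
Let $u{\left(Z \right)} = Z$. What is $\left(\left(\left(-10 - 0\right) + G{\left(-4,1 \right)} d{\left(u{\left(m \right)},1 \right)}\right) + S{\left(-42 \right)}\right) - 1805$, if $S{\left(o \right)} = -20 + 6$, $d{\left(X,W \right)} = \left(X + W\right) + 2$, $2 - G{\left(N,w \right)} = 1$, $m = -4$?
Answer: $-1830$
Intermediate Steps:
$G{\left(N,w \right)} = 1$ ($G{\left(N,w \right)} = 2 - 1 = 1$)
$d{\left(X,W \right)} = 2 + W + X$ ($d{\left(X,W \right)} = \left(W + X\right) + 2 = 2 + W + X$)
$S{\left(o \right)} = -14$
$\left(\left(\left(-10 - 0\right) + G{\left(-4,1 \right)} d{\left(u{\left(m \right)},1 \right)}\right) + S{\left(-42 \right)}\right) - 1805 = \left(\left(\left(-10 - 0\right) + 1 \left(2 + 1 - 4\right)\right) - 14\right) - 1805 = \left(\left(\left(-10 + 0\right) + 1 \left(-1\right)\right) - 14\right) - 1805 = \left(\left(-10 - 1\right) - 14\right) - 1805 = \left(-11 - 14\right) - 1805 = -25 - 1805 = -1830$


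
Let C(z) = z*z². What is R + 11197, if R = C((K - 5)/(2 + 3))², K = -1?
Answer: 174999781/15625 ≈ 11200.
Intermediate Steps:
C(z) = z³
R = 46656/15625 (R = (((-1 - 5)/(2 + 3))³)² = ((-6/5)³)² = (-216/125)² = 46656/15625 ≈ 2.9860)
R + 11197 = 46656/15625 + 11197 = 174999781/15625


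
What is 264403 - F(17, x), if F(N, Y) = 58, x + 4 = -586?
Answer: 264345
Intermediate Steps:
x = -590 (x = -4 - 586 = -590)
264403 - F(17, x) = 264403 - 1*58 = 264403 - 58 = 264345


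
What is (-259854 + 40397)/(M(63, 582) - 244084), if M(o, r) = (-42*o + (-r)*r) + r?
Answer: 219457/584872 ≈ 0.37522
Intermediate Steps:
M(o, r) = r - r² - 42*o (M(o, r) = (-42*o - r²) + r = (-r² - 42*o) + r = r - r² - 42*o)
(-259854 + 40397)/(M(63, 582) - 244084) = (-259854 + 40397)/((582 - 1*582² - 42*63) - 244084) = -219457/((582 - 1*338724 - 2646) - 244084) = -219457/((582 - 338724 - 2646) - 244084) = -219457/(-340788 - 244084) = -219457/(-584872) = -219457*(-1/584872) = 219457/584872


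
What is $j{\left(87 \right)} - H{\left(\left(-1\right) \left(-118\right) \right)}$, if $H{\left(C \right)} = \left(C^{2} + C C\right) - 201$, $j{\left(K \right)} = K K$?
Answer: $-20078$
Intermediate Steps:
$j{\left(K \right)} = K^{2}$
$H{\left(C \right)} = -201 + 2 C^{2}$ ($H{\left(C \right)} = \left(C^{2} + C^{2}\right) - 201 = 2 C^{2} - 201 = -201 + 2 C^{2}$)
$j{\left(87 \right)} - H{\left(\left(-1\right) \left(-118\right) \right)} = 87^{2} - \left(-201 + 2 \left(\left(-1\right) \left(-118\right)\right)^{2}\right) = 7569 - \left(-201 + 2 \cdot 118^{2}\right) = 7569 - \left(-201 + 2 \cdot 13924\right) = 7569 - \left(-201 + 27848\right) = 7569 - 27647 = -20078$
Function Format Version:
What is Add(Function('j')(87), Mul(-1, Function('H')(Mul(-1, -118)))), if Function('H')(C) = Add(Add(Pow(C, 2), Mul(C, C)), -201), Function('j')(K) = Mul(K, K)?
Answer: -20078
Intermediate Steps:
Function('j')(K) = Pow(K, 2)
Function('H')(C) = Add(-201, Mul(2, Pow(C, 2))) (Function('H')(C) = Add(Add(Pow(C, 2), Pow(C, 2)), -201) = Add(Mul(2, Pow(C, 2)), -201) = Add(-201, Mul(2, Pow(C, 2))))
Add(Function('j')(87), Mul(-1, Function('H')(Mul(-1, -118)))) = Add(Pow(87, 2), Mul(-1, Add(-201, Mul(2, Pow(Mul(-1, -118), 2))))) = Add(7569, Mul(-1, Add(-201, Mul(2, Pow(118, 2))))) = Add(7569, Mul(-1, Add(-201, Mul(2, 13924)))) = Add(7569, Mul(-1, Add(-201, 27848))) = Add(7569, Mul(-1, 27647)) = Add(7569, -27647) = -20078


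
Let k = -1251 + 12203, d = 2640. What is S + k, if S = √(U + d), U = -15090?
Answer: 10952 + 5*I*√498 ≈ 10952.0 + 111.58*I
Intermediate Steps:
k = 10952
S = 5*I*√498 (S = √(-15090 + 2640) = √(-12450) = 5*I*√498 ≈ 111.58*I)
S + k = 5*I*√498 + 10952 = 10952 + 5*I*√498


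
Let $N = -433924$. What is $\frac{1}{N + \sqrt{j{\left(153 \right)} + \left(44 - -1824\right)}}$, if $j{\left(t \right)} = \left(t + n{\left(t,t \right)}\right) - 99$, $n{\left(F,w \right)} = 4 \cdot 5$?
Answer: $- \frac{216962}{94145017917} - \frac{\sqrt{1942}}{188290035834} \approx -2.3048 \cdot 10^{-6}$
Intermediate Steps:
$n{\left(F,w \right)} = 20$
$j{\left(t \right)} = -79 + t$ ($j{\left(t \right)} = \left(t + 20\right) - 99 = \left(20 + t\right) - 99 = -79 + t$)
$\frac{1}{N + \sqrt{j{\left(153 \right)} + \left(44 - -1824\right)}} = \frac{1}{-433924 + \sqrt{\left(-79 + 153\right) + \left(44 - -1824\right)}} = \frac{1}{-433924 + \sqrt{74 + \left(44 + 1824\right)}} = \frac{1}{-433924 + \sqrt{74 + 1868}} = \frac{1}{-433924 + \sqrt{1942}}$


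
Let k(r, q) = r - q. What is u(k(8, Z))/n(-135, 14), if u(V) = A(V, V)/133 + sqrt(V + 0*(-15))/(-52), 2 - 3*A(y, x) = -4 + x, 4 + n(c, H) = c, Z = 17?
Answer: -5/18487 + 3*I/7228 ≈ -0.00027046 + 0.00041505*I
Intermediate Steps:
n(c, H) = -4 + c
A(y, x) = 2 - x/3 (A(y, x) = 2/3 - (-4 + x)/3 = 2/3 + (4/3 - x/3) = 2 - x/3)
u(V) = 2/133 - sqrt(V)/52 - V/399 (u(V) = (2 - V/3)/133 + sqrt(V + 0*(-15))/(-52) = (2 - V/3)*(1/133) + sqrt(V + 0)*(-1/52) = (2/133 - V/399) + sqrt(V)*(-1/52) = (2/133 - V/399) - sqrt(V)/52 = 2/133 - sqrt(V)/52 - V/399)
u(k(8, Z))/n(-135, 14) = (2/133 - sqrt(8 - 1*17)/52 - (8 - 1*17)/399)/(-4 - 135) = (2/133 - sqrt(8 - 17)/52 - (8 - 17)/399)/(-139) = (2/133 - 3*I/52 - 1/399*(-9))*(-1/139) = (2/133 - 3*I/52 + 3/133)*(-1/139) = (5/133 - 3*I/52)*(-1/139) = -5/18487 + 3*I/7228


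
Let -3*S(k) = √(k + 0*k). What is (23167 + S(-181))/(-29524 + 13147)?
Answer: -23167/16377 + I*√181/49131 ≈ -1.4146 + 0.00027383*I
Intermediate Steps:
S(k) = -√k/3 (S(k) = -√(k + 0*k)/3 = -√(k + 0)/3 = -√k/3)
(23167 + S(-181))/(-29524 + 13147) = (23167 - I*√181/3)/(-29524 + 13147) = (23167 - I*√181/3)/(-16377) = (23167 - I*√181/3)*(-1/16377) = -23167/16377 + I*√181/49131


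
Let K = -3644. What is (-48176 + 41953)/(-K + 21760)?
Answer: -6223/25404 ≈ -0.24496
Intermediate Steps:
(-48176 + 41953)/(-K + 21760) = (-48176 + 41953)/(-1*(-3644) + 21760) = -6223/(3644 + 21760) = -6223/25404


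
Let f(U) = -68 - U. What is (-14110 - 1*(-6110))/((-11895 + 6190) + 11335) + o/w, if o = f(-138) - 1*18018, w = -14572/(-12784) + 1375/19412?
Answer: -19592648926414/1321509069 ≈ -14826.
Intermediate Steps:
w = 4694526/3877547 (w = -14572*(-1/12784) + 1375*(1/19412) = 3643/3196 + 1375/19412 = 4694526/3877547 ≈ 1.2107)
o = -17948 (o = (-68 - 1*(-138)) - 1*18018 = (-68 + 138) - 18018 = 70 - 18018 = -17948)
(-14110 - 1*(-6110))/((-11895 + 6190) + 11335) + o/w = (-14110 - 1*(-6110))/((-11895 + 6190) + 11335) - 17948/4694526/3877547 = (-14110 + 6110)/(-5705 + 11335) - 17948*3877547/4694526 = -8000/5630 - 34797106778/2347263 = -8000*1/5630 - 34797106778/2347263 = -800/563 - 34797106778/2347263 = -19592648926414/1321509069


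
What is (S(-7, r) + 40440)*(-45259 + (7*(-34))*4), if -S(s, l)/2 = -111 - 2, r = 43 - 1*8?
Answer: -1879216526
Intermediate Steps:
r = 35 (r = 43 - 8 = 35)
S(s, l) = 226 (S(s, l) = -2*(-111 - 2) = -2*(-113) = 226)
(S(-7, r) + 40440)*(-45259 + (7*(-34))*4) = (226 + 40440)*(-45259 + (7*(-34))*4) = 40666*(-45259 - 238*4) = 40666*(-45259 - 952) = 40666*(-46211) = -1879216526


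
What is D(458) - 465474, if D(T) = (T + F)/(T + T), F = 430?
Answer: -106593324/229 ≈ -4.6547e+5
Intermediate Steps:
D(T) = (430 + T)/(2*T) (D(T) = (T + 430)/(T + T) = (430 + T)/((2*T)) = (430 + T)*(1/(2*T)) = (430 + T)/(2*T))
D(458) - 465474 = (½)*(430 + 458)/458 - 465474 = (½)*(1/458)*888 - 465474 = 222/229 - 465474 = -106593324/229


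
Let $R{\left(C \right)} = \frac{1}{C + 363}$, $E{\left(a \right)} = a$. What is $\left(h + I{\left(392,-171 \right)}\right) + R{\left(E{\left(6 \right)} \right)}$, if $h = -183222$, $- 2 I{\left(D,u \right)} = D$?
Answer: $- \frac{67681241}{369} \approx -1.8342 \cdot 10^{5}$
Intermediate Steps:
$I{\left(D,u \right)} = - \frac{D}{2}$
$R{\left(C \right)} = \frac{1}{363 + C}$
$\left(h + I{\left(392,-171 \right)}\right) + R{\left(E{\left(6 \right)} \right)} = \left(-183222 - 196\right) + \frac{1}{363 + 6} = \left(-183222 - 196\right) + \frac{1}{369} = -183418 + \frac{1}{369} = - \frac{67681241}{369}$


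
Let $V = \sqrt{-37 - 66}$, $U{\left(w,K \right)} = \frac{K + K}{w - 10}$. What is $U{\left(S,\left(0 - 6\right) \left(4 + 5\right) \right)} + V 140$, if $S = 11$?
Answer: $-108 + 140 i \sqrt{103} \approx -108.0 + 1420.8 i$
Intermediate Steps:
$U{\left(w,K \right)} = \frac{2 K}{-10 + w}$
$V = i \sqrt{103}$ ($V = \sqrt{-103} = i \sqrt{103} \approx 10.149 i$)
$U{\left(S,\left(0 - 6\right) \left(4 + 5\right) \right)} + V 140 = \frac{2 \left(0 - 6\right) \left(4 + 5\right)}{-10 + 11} + i \sqrt{103} \cdot 140 = \frac{2 \left(\left(-6\right) 9\right)}{1} + 140 i \sqrt{103} = 2 \left(-54\right) 1 + 140 i \sqrt{103} = -108 + 140 i \sqrt{103}$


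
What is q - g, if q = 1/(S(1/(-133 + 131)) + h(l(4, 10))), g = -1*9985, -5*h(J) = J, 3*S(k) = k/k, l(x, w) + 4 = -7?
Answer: 379445/38 ≈ 9985.4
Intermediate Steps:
l(x, w) = -11 (l(x, w) = -4 - 7 = -11)
S(k) = ⅓ (S(k) = (k/k)/3 = (⅓)*1 = ⅓)
h(J) = -J/5
g = -9985
q = 15/38 (q = 1/(⅓ - ⅕*(-11)) = 1/(⅓ + 11/5) = 1/(38/15) = 15/38 ≈ 0.39474)
q - g = 15/38 - 1*(-9985) = 15/38 + 9985 = 379445/38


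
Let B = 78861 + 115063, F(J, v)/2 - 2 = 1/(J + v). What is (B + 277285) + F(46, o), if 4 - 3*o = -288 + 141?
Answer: 136180563/289 ≈ 4.7121e+5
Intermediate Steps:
o = 151/3 (o = 4/3 - (-288 + 141)/3 = 4/3 - 1/3*(-147) = 4/3 + 49 = 151/3 ≈ 50.333)
F(J, v) = 4 + 2/(J + v)
B = 193924
(B + 277285) + F(46, o) = (193924 + 277285) + 2*(1 + 2*46 + 2*(151/3))/(46 + 151/3) = 471209 + 2*(1 + 92 + 302/3)/(289/3) = 471209 + 2*(3/289)*(581/3) = 471209 + 1162/289 = 136180563/289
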